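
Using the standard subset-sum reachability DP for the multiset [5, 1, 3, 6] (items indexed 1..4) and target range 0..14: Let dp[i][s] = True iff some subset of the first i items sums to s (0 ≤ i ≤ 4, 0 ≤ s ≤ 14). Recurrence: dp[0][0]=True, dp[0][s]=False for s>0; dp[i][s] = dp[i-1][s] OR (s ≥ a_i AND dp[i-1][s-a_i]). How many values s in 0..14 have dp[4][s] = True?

13

i\s   0   1   2   3   4   5   6   7   8   9  10  11  12  13  14
  0   T   F   F   F   F   F   F   F   F   F   F   F   F   F   F
  1   T   F   F   F   F   T   F   F   F   F   F   F   F   F   F
  2   T   T   F   F   F   T   T   F   F   F   F   F   F   F   F
  3   T   T   F   T   T   T   T   F   T   T   F   F   F   F   F
  4   T   T   F   T   T   T   T   T   T   T   T   T   T   F   T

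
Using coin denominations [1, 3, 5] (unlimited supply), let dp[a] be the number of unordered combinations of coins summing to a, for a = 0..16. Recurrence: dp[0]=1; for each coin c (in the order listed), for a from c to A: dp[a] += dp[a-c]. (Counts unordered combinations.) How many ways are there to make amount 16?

after  coin     0     1     2     3     4     5     6     7     8     9    10    11    12    13    14    15    16
          1     1     1     1     1     1     1     1     1     1     1     1     1     1     1     1     1     1
          3     1     1     1     2     2     2     3     3     3     4     4     4     5     5     5     6     6
          5     1     1     1     2     2     3     4     4     5     6     7     8     9    10    11    13    14

14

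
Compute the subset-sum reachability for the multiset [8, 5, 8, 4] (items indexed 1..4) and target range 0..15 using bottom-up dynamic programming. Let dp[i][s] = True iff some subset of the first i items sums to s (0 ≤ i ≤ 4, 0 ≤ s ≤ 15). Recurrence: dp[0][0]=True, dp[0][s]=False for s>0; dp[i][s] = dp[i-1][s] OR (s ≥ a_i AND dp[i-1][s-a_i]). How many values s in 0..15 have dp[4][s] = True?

i\s   0   1   2   3   4   5   6   7   8   9  10  11  12  13  14  15
  0   T   F   F   F   F   F   F   F   F   F   F   F   F   F   F   F
  1   T   F   F   F   F   F   F   F   T   F   F   F   F   F   F   F
  2   T   F   F   F   F   T   F   F   T   F   F   F   F   T   F   F
  3   T   F   F   F   F   T   F   F   T   F   F   F   F   T   F   F
  4   T   F   F   F   T   T   F   F   T   T   F   F   T   T   F   F

7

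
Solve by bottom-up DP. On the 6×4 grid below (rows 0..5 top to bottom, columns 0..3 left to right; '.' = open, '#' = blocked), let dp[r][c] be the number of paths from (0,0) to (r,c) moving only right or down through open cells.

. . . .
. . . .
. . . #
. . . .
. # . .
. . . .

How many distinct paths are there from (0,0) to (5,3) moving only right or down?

r\c   0   1   2   3
  0   1   1   1   1
  1   1   2   3   4
  2   1   3   6   0
  3   1   4  10  10
  4   1   0  10  20
  5   1   1  11  31

31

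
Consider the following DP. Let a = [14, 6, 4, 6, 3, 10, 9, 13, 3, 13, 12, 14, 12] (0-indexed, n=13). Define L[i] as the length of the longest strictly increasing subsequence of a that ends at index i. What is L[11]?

   i    0    1    2    3    4    5    6    7    8    9   10   11   12
a[i]   14    6    4    6    3   10    9   13    3   13   12   14   12
L[i]    1    1    1    2    1    3    3    4    1    4    4    5    4

5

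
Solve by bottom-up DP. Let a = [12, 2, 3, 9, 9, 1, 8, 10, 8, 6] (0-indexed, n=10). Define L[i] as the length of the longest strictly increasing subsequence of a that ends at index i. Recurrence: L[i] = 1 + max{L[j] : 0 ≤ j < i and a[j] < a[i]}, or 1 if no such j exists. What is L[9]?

3

   i    0    1    2    3    4    5    6    7    8    9
a[i]   12    2    3    9    9    1    8   10    8    6
L[i]    1    1    2    3    3    1    3    4    3    3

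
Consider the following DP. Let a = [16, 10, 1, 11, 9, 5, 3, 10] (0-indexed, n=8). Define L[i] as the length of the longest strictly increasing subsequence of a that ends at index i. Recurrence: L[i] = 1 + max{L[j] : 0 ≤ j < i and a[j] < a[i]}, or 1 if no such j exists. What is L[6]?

2

   i    0    1    2    3    4    5    6    7
a[i]   16   10    1   11    9    5    3   10
L[i]    1    1    1    2    2    2    2    3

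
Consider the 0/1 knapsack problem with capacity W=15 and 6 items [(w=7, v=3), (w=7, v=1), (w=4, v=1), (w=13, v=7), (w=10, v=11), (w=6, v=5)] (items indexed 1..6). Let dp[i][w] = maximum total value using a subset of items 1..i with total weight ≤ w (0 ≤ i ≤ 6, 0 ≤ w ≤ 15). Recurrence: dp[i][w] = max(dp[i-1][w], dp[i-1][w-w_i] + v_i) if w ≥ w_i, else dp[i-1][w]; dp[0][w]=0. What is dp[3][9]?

i\w   0   1   2   3   4   5   6   7   8   9  10  11  12  13  14  15
  0   0   0   0   0   0   0   0   0   0   0   0   0   0   0   0   0
  1   0   0   0   0   0   0   0   3   3   3   3   3   3   3   3   3
  2   0   0   0   0   0   0   0   3   3   3   3   3   3   3   4   4
  3   0   0   0   0   1   1   1   3   3   3   3   4   4   4   4   4
  4   0   0   0   0   1   1   1   3   3   3   3   4   4   7   7   7
  5   0   0   0   0   1   1   1   3   3   3  11  11  11  11  12  12
  6   0   0   0   0   1   1   5   5   5   5  11  11  11  11  12  12

3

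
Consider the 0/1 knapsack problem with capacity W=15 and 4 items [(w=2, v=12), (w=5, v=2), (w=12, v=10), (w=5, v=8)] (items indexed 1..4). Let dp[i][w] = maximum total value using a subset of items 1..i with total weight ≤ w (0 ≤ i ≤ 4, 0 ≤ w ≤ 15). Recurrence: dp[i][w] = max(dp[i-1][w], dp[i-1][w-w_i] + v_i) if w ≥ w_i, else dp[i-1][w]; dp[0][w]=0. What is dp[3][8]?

14

i\w   0   1   2   3   4   5   6   7   8   9  10  11  12  13  14  15
  0   0   0   0   0   0   0   0   0   0   0   0   0   0   0   0   0
  1   0   0  12  12  12  12  12  12  12  12  12  12  12  12  12  12
  2   0   0  12  12  12  12  12  14  14  14  14  14  14  14  14  14
  3   0   0  12  12  12  12  12  14  14  14  14  14  14  14  22  22
  4   0   0  12  12  12  12  12  20  20  20  20  20  22  22  22  22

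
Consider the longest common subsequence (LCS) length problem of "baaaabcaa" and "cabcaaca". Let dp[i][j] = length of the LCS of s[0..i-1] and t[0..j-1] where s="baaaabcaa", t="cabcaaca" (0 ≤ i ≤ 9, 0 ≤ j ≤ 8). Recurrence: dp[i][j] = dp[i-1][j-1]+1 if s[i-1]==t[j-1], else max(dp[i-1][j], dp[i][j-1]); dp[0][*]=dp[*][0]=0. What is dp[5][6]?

   ''  c  a  b  c  a  a  c  a
''  0  0  0  0  0  0  0  0  0
 b  0  0  0  1  1  1  1  1  1
 a  0  0  1  1  1  2  2  2  2
 a  0  0  1  1  1  2  3  3  3
 a  0  0  1  1  1  2  3  3  4
 a  0  0  1  1  1  2  3  3  4
 b  0  0  1  2  2  2  3  3  4
 c  0  1  1  2  3  3  3  4  4
 a  0  1  2  2  3  4  4  4  5
 a  0  1  2  2  3  4  5  5  5

3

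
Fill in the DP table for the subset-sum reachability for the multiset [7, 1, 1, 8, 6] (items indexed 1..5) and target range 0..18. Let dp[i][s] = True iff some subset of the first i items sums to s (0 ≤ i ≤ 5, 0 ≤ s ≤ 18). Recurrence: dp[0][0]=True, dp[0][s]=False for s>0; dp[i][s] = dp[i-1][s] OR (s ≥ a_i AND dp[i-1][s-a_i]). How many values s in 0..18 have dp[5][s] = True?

13

i\s   0   1   2   3   4   5   6   7   8   9  10  11  12  13  14  15  16  17  18
  0   T   F   F   F   F   F   F   F   F   F   F   F   F   F   F   F   F   F   F
  1   T   F   F   F   F   F   F   T   F   F   F   F   F   F   F   F   F   F   F
  2   T   T   F   F   F   F   F   T   T   F   F   F   F   F   F   F   F   F   F
  3   T   T   T   F   F   F   F   T   T   T   F   F   F   F   F   F   F   F   F
  4   T   T   T   F   F   F   F   T   T   T   T   F   F   F   F   T   T   T   F
  5   T   T   T   F   F   F   T   T   T   T   T   F   F   T   T   T   T   T   F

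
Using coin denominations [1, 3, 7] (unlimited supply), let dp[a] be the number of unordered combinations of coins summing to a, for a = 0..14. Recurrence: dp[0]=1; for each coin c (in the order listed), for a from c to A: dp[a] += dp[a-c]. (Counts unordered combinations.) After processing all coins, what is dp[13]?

8

after  coin     0     1     2     3     4     5     6     7     8     9    10    11    12    13    14
          1     1     1     1     1     1     1     1     1     1     1     1     1     1     1     1
          3     1     1     1     2     2     2     3     3     3     4     4     4     5     5     5
          7     1     1     1     2     2     2     3     4     4     5     6     6     7     8     9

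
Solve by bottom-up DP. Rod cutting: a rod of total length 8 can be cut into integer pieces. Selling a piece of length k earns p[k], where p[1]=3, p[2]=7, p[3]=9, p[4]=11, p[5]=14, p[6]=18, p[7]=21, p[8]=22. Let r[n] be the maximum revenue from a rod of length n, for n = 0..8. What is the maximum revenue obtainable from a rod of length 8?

28

   n    0    1    2    3    4    5    6    7    8
r[n]    0    3    7   10   14   17   21   24   28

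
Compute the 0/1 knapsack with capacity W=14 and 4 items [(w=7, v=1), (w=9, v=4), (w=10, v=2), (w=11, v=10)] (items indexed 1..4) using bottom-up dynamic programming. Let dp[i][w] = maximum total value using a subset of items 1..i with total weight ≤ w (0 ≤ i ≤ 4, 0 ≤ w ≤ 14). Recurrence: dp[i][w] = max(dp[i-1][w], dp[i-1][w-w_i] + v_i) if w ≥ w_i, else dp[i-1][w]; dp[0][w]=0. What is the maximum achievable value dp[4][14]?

10

i\w   0   1   2   3   4   5   6   7   8   9  10  11  12  13  14
  0   0   0   0   0   0   0   0   0   0   0   0   0   0   0   0
  1   0   0   0   0   0   0   0   1   1   1   1   1   1   1   1
  2   0   0   0   0   0   0   0   1   1   4   4   4   4   4   4
  3   0   0   0   0   0   0   0   1   1   4   4   4   4   4   4
  4   0   0   0   0   0   0   0   1   1   4   4  10  10  10  10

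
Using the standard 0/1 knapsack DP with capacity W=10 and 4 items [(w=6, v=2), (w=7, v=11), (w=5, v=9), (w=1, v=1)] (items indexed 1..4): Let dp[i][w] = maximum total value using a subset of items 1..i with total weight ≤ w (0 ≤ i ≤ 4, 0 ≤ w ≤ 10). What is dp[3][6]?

9

i\w   0   1   2   3   4   5   6   7   8   9  10
  0   0   0   0   0   0   0   0   0   0   0   0
  1   0   0   0   0   0   0   2   2   2   2   2
  2   0   0   0   0   0   0   2  11  11  11  11
  3   0   0   0   0   0   9   9  11  11  11  11
  4   0   1   1   1   1   9  10  11  12  12  12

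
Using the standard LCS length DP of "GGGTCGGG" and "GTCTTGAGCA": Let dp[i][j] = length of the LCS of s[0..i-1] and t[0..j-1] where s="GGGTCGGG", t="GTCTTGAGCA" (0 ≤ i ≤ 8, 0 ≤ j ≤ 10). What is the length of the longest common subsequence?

   ''  G  T  C  T  T  G  A  G  C  A
''  0  0  0  0  0  0  0  0  0  0  0
 G  0  1  1  1  1  1  1  1  1  1  1
 G  0  1  1  1  1  1  2  2  2  2  2
 G  0  1  1  1  1  1  2  2  3  3  3
 T  0  1  2  2  2  2  2  2  3  3  3
 C  0  1  2  3  3  3  3  3  3  4  4
 G  0  1  2  3  3  3  4  4  4  4  4
 G  0  1  2  3  3  3  4  4  5  5  5
 G  0  1  2  3  3  3  4  4  5  5  5

5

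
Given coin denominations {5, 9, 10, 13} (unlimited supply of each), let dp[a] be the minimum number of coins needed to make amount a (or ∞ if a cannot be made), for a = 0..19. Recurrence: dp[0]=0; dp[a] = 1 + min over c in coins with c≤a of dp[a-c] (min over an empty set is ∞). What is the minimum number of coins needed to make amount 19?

 a  0  1  2  3  4  5  6  7  8  9 10 11 12 13 14 15 16 17 18 19
dp  0  -  -  -  -  1  -  -  -  1  1  -  -  1  2  2  -  -  2  2
(- denotes ∞ / unreachable)

2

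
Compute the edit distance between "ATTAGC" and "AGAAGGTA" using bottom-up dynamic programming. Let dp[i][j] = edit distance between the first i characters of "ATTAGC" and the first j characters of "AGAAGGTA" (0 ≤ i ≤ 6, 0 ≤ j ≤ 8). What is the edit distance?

   ''  A  G  A  A  G  G  T  A
''  0  1  2  3  4  5  6  7  8
 A  1  0  1  2  3  4  5  6  7
 T  2  1  1  2  3  4  5  5  6
 T  3  2  2  2  3  4  5  5  6
 A  4  3  3  2  2  3  4  5  5
 G  5  4  3  3  3  2  3  4  5
 C  6  5  4  4  4  3  3  4  5

5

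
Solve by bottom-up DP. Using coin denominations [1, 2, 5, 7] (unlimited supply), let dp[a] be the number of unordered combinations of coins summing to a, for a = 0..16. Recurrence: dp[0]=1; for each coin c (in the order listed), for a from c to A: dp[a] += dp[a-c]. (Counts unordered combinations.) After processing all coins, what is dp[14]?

after  coin     0     1     2     3     4     5     6     7     8     9    10    11    12    13    14    15    16
          1     1     1     1     1     1     1     1     1     1     1     1     1     1     1     1     1     1
          2     1     1     2     2     3     3     4     4     5     5     6     6     7     7     8     8     9
          5     1     1     2     2     3     4     5     6     7     8    10    11    13    14    16    18    20
          7     1     1     2     2     3     4     5     7     8    10    12    14    17    19    23    26    30

23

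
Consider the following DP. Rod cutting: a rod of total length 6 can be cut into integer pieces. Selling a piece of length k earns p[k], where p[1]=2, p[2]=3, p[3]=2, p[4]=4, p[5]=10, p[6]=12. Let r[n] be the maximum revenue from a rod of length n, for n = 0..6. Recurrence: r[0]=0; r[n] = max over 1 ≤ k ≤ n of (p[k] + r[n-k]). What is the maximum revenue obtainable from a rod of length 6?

12

   n    0    1    2    3    4    5    6
r[n]    0    2    4    6    8   10   12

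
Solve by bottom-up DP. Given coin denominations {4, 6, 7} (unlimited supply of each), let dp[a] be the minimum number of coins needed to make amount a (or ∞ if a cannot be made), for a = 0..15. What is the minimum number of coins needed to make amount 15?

3

 a  0  1  2  3  4  5  6  7  8  9 10 11 12 13 14 15
dp  0  -  -  -  1  -  1  1  2  -  2  2  2  2  2  3
(- denotes ∞ / unreachable)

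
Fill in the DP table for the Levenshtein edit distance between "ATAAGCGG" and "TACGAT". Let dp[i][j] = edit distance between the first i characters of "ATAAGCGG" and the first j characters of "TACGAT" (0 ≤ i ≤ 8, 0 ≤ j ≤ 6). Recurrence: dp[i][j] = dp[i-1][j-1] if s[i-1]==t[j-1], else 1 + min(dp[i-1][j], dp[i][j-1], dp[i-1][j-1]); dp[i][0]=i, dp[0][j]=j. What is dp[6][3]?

   ''  T  A  C  G  A  T
''  0  1  2  3  4  5  6
 A  1  1  1  2  3  4  5
 T  2  1  2  2  3  4  4
 A  3  2  1  2  3  3  4
 A  4  3  2  2  3  3  4
 G  5  4  3  3  2  3  4
 C  6  5  4  3  3  3  4
 G  7  6  5  4  3  4  4
 G  8  7  6  5  4  4  5

3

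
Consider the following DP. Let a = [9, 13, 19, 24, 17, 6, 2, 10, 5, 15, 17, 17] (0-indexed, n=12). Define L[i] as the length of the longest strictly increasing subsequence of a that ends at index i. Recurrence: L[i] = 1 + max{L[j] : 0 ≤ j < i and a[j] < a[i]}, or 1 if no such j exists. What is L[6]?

   i    0    1    2    3    4    5    6    7    8    9   10   11
a[i]    9   13   19   24   17    6    2   10    5   15   17   17
L[i]    1    2    3    4    3    1    1    2    2    3    4    4

1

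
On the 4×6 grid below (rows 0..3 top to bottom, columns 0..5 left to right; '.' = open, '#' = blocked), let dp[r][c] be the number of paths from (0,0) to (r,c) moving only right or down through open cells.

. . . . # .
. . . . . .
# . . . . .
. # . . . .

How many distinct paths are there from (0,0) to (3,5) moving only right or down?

44

r\c   0   1   2   3   4   5
  0   1   1   1   1   0   0
  1   1   2   3   4   4   4
  2   0   2   5   9  13  17
  3   0   0   5  14  27  44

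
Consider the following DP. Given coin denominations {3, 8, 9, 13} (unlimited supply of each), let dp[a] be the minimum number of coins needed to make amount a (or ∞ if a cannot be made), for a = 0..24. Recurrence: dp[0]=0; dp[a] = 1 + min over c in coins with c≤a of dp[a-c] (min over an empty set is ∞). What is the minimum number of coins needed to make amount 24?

 a  0  1  2  3  4  5  6  7  8  9 10 11 12 13 14 15 16 17 18 19 20 21 22 23 24
dp  0  -  -  1  -  -  2  -  1  1  -  2  2  1  3  3  2  2  2  3  3  2  2  4  3
(- denotes ∞ / unreachable)

3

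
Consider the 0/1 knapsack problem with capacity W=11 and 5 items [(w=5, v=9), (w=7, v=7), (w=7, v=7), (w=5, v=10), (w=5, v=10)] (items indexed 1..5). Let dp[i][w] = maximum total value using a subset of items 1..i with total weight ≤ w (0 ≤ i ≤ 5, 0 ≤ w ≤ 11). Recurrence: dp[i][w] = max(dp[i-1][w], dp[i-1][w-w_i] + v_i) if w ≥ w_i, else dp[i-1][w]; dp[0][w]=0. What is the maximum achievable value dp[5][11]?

i\w   0   1   2   3   4   5   6   7   8   9  10  11
  0   0   0   0   0   0   0   0   0   0   0   0   0
  1   0   0   0   0   0   9   9   9   9   9   9   9
  2   0   0   0   0   0   9   9   9   9   9   9   9
  3   0   0   0   0   0   9   9   9   9   9   9   9
  4   0   0   0   0   0  10  10  10  10  10  19  19
  5   0   0   0   0   0  10  10  10  10  10  20  20

20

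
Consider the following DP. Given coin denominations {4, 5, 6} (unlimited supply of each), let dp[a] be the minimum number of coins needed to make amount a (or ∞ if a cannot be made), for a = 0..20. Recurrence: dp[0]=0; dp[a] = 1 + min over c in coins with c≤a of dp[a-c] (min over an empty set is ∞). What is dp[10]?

2

 a  0  1  2  3  4  5  6  7  8  9 10 11 12 13 14 15 16 17 18 19 20
dp  0  -  -  -  1  1  1  -  2  2  2  2  2  3  3  3  3  3  3  4  4
(- denotes ∞ / unreachable)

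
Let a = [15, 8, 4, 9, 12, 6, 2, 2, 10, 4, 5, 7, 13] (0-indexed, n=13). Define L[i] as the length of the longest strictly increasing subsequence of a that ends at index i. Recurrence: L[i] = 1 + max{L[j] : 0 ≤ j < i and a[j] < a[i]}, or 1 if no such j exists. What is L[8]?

   i    0    1    2    3    4    5    6    7    8    9   10   11   12
a[i]   15    8    4    9   12    6    2    2   10    4    5    7   13
L[i]    1    1    1    2    3    2    1    1    3    2    3    4    5

3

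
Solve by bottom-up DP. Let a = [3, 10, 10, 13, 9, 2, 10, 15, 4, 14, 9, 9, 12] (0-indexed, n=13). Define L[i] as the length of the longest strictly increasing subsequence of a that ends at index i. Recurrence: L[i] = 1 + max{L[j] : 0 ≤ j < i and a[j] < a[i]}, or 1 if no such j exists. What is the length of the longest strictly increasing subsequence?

   i    0    1    2    3    4    5    6    7    8    9   10   11   12
a[i]    3   10   10   13    9    2   10   15    4   14    9    9   12
L[i]    1    2    2    3    2    1    3    4    2    4    3    3    4

4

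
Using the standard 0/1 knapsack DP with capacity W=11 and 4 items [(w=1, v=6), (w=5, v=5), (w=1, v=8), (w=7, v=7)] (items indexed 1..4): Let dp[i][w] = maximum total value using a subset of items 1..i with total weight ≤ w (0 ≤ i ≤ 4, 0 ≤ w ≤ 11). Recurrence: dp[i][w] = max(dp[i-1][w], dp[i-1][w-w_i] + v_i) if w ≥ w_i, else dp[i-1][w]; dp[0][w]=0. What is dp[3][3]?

14

i\w   0   1   2   3   4   5   6   7   8   9  10  11
  0   0   0   0   0   0   0   0   0   0   0   0   0
  1   0   6   6   6   6   6   6   6   6   6   6   6
  2   0   6   6   6   6   6  11  11  11  11  11  11
  3   0   8  14  14  14  14  14  19  19  19  19  19
  4   0   8  14  14  14  14  14  19  19  21  21  21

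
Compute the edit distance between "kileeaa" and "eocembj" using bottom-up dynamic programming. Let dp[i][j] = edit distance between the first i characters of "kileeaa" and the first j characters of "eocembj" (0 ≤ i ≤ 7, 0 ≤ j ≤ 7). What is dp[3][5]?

5

   ''  e  o  c  e  m  b  j
''  0  1  2  3  4  5  6  7
 k  1  1  2  3  4  5  6  7
 i  2  2  2  3  4  5  6  7
 l  3  3  3  3  4  5  6  7
 e  4  3  4  4  3  4  5  6
 e  5  4  4  5  4  4  5  6
 a  6  5  5  5  5  5  5  6
 a  7  6  6  6  6  6  6  6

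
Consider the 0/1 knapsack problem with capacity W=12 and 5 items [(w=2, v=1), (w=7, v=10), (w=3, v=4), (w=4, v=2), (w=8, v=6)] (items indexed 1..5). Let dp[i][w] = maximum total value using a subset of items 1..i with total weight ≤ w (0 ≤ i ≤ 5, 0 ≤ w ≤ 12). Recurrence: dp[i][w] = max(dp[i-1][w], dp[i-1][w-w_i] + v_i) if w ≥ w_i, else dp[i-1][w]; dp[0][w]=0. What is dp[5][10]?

i\w   0   1   2   3   4   5   6   7   8   9  10  11  12
  0   0   0   0   0   0   0   0   0   0   0   0   0   0
  1   0   0   1   1   1   1   1   1   1   1   1   1   1
  2   0   0   1   1   1   1   1  10  10  11  11  11  11
  3   0   0   1   4   4   5   5  10  10  11  14  14  15
  4   0   0   1   4   4   5   5  10  10  11  14  14  15
  5   0   0   1   4   4   5   5  10  10  11  14  14  15

14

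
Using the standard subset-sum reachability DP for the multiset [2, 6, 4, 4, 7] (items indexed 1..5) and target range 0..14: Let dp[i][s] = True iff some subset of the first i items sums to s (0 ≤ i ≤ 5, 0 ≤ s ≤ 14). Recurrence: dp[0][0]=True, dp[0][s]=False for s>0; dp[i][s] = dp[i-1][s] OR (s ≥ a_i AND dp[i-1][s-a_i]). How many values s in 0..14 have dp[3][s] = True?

7

i\s   0   1   2   3   4   5   6   7   8   9  10  11  12  13  14
  0   T   F   F   F   F   F   F   F   F   F   F   F   F   F   F
  1   T   F   T   F   F   F   F   F   F   F   F   F   F   F   F
  2   T   F   T   F   F   F   T   F   T   F   F   F   F   F   F
  3   T   F   T   F   T   F   T   F   T   F   T   F   T   F   F
  4   T   F   T   F   T   F   T   F   T   F   T   F   T   F   T
  5   T   F   T   F   T   F   T   T   T   T   T   T   T   T   T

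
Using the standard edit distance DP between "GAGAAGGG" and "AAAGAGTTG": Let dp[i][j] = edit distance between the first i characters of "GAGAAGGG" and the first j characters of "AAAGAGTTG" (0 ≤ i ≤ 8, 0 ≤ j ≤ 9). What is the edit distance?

   ''  A  A  A  G  A  G  T  T  G
''  0  1  2  3  4  5  6  7  8  9
 G  1  1  2  3  3  4  5  6  7  8
 A  2  1  1  2  3  3  4  5  6  7
 G  3  2  2  2  2  3  3  4  5  6
 A  4  3  2  2  3  2  3  4  5  6
 A  5  4  3  2  3  3  3  4  5  6
 G  6  5  4  3  2  3  3  4  5  5
 G  7  6  5  4  3  3  3  4  5  5
 G  8  7  6  5  4  4  3  4  5  5

5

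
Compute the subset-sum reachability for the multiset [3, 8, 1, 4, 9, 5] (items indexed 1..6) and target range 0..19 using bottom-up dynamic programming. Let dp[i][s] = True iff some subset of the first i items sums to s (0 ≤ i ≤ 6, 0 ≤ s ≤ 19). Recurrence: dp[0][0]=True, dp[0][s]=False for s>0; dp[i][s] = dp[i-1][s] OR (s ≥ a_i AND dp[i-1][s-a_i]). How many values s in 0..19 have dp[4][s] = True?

i\s   0   1   2   3   4   5   6   7   8   9  10  11  12  13  14  15  16  17  18  19
  0   T   F   F   F   F   F   F   F   F   F   F   F   F   F   F   F   F   F   F   F
  1   T   F   F   T   F   F   F   F   F   F   F   F   F   F   F   F   F   F   F   F
  2   T   F   F   T   F   F   F   F   T   F   F   T   F   F   F   F   F   F   F   F
  3   T   T   F   T   T   F   F   F   T   T   F   T   T   F   F   F   F   F   F   F
  4   T   T   F   T   T   T   F   T   T   T   F   T   T   T   F   T   T   F   F   F
  5   T   T   F   T   T   T   F   T   T   T   T   T   T   T   T   T   T   T   T   F
  6   T   T   F   T   T   T   T   T   T   T   T   T   T   T   T   T   T   T   T   T

13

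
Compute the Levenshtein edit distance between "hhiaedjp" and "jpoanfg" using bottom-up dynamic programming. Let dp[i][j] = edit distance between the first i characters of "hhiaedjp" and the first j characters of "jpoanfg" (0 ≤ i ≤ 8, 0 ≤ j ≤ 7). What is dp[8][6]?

   ''  j  p  o  a  n  f  g
''  0  1  2  3  4  5  6  7
 h  1  1  2  3  4  5  6  7
 h  2  2  2  3  4  5  6  7
 i  3  3  3  3  4  5  6  7
 a  4  4  4  4  3  4  5  6
 e  5  5  5  5  4  4  5  6
 d  6  6  6  6  5  5  5  6
 j  7  6  7  7  6  6  6  6
 p  8  7  6  7  7  7  7  7

7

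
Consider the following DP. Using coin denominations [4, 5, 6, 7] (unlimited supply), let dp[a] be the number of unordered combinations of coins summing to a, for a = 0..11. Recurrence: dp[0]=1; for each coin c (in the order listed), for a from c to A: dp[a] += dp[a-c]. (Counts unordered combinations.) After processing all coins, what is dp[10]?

after  coin     0     1     2     3     4     5     6     7     8     9    10    11
          4     1     0     0     0     1     0     0     0     1     0     0     0
          5     1     0     0     0     1     1     0     0     1     1     1     0
          6     1     0     0     0     1     1     1     0     1     1     2     1
          7     1     0     0     0     1     1     1     1     1     1     2     2

2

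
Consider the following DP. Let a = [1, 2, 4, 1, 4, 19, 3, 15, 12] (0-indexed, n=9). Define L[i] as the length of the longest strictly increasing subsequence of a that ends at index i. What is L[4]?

3

   i    0    1    2    3    4    5    6    7    8
a[i]    1    2    4    1    4   19    3   15   12
L[i]    1    2    3    1    3    4    3    4    4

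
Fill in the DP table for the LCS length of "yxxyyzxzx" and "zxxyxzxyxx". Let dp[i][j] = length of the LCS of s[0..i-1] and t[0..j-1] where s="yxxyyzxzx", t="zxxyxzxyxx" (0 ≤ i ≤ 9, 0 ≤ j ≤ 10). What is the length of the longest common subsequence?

   ''  z  x  x  y  x  z  x  y  x  x
''  0  0  0  0  0  0  0  0  0  0  0
 y  0  0  0  0  1  1  1  1  1  1  1
 x  0  0  1  1  1  2  2  2  2  2  2
 x  0  0  1  2  2  2  2  3  3  3  3
 y  0  0  1  2  3  3  3  3  4  4  4
 y  0  0  1  2  3  3  3  3  4  4  4
 z  0  1  1  2  3  3  4  4  4  4  4
 x  0  1  2  2  3  4  4  5  5  5  5
 z  0  1  2  2  3  4  5  5  5  5  5
 x  0  1  2  3  3  4  5  6  6  6  6

6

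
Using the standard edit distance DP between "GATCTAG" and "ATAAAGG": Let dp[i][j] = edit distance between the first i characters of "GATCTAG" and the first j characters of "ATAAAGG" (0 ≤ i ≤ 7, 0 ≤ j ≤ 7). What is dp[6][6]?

   ''  A  T  A  A  A  G  G
''  0  1  2  3  4  5  6  7
 G  1  1  2  3  4  5  5  6
 A  2  1  2  2  3  4  5  6
 T  3  2  1  2  3  4  5  6
 C  4  3  2  2  3  4  5  6
 T  5  4  3  3  3  4  5  6
 A  6  5  4  3  3  3  4  5
 G  7  6  5  4  4  4  3  4

4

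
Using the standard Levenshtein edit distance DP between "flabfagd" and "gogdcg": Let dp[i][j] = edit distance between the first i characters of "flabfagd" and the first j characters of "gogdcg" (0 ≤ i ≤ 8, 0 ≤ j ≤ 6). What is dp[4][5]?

   ''  g  o  g  d  c  g
''  0  1  2  3  4  5  6
 f  1  1  2  3  4  5  6
 l  2  2  2  3  4  5  6
 a  3  3  3  3  4  5  6
 b  4  4  4  4  4  5  6
 f  5  5  5  5  5  5  6
 a  6  6  6  6  6  6  6
 g  7  6  7  6  7  7  6
 d  8  7  7  7  6  7  7

5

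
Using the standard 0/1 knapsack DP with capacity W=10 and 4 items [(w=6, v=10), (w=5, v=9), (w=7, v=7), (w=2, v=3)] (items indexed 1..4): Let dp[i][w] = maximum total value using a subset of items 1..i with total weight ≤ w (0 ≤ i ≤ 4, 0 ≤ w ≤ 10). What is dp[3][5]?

i\w   0   1   2   3   4   5   6   7   8   9  10
  0   0   0   0   0   0   0   0   0   0   0   0
  1   0   0   0   0   0   0  10  10  10  10  10
  2   0   0   0   0   0   9  10  10  10  10  10
  3   0   0   0   0   0   9  10  10  10  10  10
  4   0   0   3   3   3   9  10  12  13  13  13

9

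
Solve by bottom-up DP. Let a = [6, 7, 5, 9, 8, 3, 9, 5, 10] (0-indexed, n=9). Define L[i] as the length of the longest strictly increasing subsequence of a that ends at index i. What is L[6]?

   i    0    1    2    3    4    5    6    7    8
a[i]    6    7    5    9    8    3    9    5   10
L[i]    1    2    1    3    3    1    4    2    5

4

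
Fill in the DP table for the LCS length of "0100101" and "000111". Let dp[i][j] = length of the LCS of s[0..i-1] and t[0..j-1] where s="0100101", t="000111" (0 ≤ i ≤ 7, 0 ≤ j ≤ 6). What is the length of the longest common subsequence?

   ''  0  0  0  1  1  1
''  0  0  0  0  0  0  0
 0  0  1  1  1  1  1  1
 1  0  1  1  1  2  2  2
 0  0  1  2  2  2  2  2
 0  0  1  2  3  3  3  3
 1  0  1  2  3  4  4  4
 0  0  1  2  3  4  4  4
 1  0  1  2  3  4  5  5

5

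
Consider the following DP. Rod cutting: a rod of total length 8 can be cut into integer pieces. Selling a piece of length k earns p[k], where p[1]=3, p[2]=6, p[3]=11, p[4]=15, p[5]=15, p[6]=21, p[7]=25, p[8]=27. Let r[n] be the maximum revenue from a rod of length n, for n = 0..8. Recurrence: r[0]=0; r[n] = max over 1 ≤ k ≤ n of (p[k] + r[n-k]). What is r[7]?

26

   n    0    1    2    3    4    5    6    7    8
r[n]    0    3    6   11   15   18   22   26   30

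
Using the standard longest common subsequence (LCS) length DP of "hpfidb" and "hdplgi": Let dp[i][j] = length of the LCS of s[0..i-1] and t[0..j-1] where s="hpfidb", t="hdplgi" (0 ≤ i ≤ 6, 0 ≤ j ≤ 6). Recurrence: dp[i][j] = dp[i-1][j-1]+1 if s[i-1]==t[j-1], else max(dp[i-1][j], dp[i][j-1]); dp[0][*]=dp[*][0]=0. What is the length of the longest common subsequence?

   ''  h  d  p  l  g  i
''  0  0  0  0  0  0  0
 h  0  1  1  1  1  1  1
 p  0  1  1  2  2  2  2
 f  0  1  1  2  2  2  2
 i  0  1  1  2  2  2  3
 d  0  1  2  2  2  2  3
 b  0  1  2  2  2  2  3

3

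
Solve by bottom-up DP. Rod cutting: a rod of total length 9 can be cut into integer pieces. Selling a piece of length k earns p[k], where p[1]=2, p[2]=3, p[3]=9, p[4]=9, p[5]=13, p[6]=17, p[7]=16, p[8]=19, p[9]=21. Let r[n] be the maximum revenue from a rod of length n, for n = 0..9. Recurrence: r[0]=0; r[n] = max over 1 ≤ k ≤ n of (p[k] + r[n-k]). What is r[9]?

   n    0    1    2    3    4    5    6    7    8    9
r[n]    0    2    4    9   11   13   18   20   22   27

27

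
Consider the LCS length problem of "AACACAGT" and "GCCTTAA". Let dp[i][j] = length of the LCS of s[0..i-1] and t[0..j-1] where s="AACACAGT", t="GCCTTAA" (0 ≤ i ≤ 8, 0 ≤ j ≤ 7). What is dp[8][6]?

   ''  G  C  C  T  T  A  A
''  0  0  0  0  0  0  0  0
 A  0  0  0  0  0  0  1  1
 A  0  0  0  0  0  0  1  2
 C  0  0  1  1  1  1  1  2
 A  0  0  1  1  1  1  2  2
 C  0  0  1  2  2  2  2  2
 A  0  0  1  2  2  2  3  3
 G  0  1  1  2  2  2  3  3
 T  0  1  1  2  3  3  3  3

3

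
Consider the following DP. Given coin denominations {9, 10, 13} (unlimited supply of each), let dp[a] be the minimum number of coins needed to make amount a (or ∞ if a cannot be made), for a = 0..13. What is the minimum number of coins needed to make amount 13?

 a  0  1  2  3  4  5  6  7  8  9 10 11 12 13
dp  0  -  -  -  -  -  -  -  -  1  1  -  -  1
(- denotes ∞ / unreachable)

1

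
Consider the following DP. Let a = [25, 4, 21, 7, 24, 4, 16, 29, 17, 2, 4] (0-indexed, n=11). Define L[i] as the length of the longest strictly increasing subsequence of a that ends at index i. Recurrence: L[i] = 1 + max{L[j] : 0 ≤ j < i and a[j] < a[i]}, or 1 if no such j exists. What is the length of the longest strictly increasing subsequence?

4

   i    0    1    2    3    4    5    6    7    8    9   10
a[i]   25    4   21    7   24    4   16   29   17    2    4
L[i]    1    1    2    2    3    1    3    4    4    1    2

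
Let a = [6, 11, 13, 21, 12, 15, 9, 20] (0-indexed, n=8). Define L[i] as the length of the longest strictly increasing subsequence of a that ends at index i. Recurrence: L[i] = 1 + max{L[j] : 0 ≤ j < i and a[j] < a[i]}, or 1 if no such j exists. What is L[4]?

   i    0    1    2    3    4    5    6    7
a[i]    6   11   13   21   12   15    9   20
L[i]    1    2    3    4    3    4    2    5

3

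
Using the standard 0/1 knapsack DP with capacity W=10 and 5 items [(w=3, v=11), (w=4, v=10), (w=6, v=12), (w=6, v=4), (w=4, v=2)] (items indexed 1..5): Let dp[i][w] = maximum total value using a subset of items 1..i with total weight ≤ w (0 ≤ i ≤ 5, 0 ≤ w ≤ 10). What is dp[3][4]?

11

i\w   0   1   2   3   4   5   6   7   8   9  10
  0   0   0   0   0   0   0   0   0   0   0   0
  1   0   0   0  11  11  11  11  11  11  11  11
  2   0   0   0  11  11  11  11  21  21  21  21
  3   0   0   0  11  11  11  12  21  21  23  23
  4   0   0   0  11  11  11  12  21  21  23  23
  5   0   0   0  11  11  11  12  21  21  23  23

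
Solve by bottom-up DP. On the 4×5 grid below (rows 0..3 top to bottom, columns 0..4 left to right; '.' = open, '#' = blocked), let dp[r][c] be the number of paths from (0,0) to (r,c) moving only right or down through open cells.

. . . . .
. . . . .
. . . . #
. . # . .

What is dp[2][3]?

r\c   0   1   2   3   4
  0   1   1   1   1   1
  1   1   2   3   4   5
  2   1   3   6  10   0
  3   1   4   0  10  10

10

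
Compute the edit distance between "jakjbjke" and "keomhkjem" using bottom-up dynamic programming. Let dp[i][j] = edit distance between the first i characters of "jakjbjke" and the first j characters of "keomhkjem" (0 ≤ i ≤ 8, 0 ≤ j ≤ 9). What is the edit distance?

8

   ''  k  e  o  m  h  k  j  e  m
''  0  1  2  3  4  5  6  7  8  9
 j  1  1  2  3  4  5  6  6  7  8
 a  2  2  2  3  4  5  6  7  7  8
 k  3  2  3  3  4  5  5  6  7  8
 j  4  3  3  4  4  5  6  5  6  7
 b  5  4  4  4  5  5  6  6  6  7
 j  6  5  5  5  5  6  6  6  7  7
 k  7  6  6  6  6  6  6  7  7  8
 e  8  7  6  7  7  7  7  7  7  8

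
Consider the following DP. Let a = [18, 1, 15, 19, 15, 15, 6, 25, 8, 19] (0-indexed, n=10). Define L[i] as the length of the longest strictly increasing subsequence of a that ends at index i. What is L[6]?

2

   i    0    1    2    3    4    5    6    7    8    9
a[i]   18    1   15   19   15   15    6   25    8   19
L[i]    1    1    2    3    2    2    2    4    3    4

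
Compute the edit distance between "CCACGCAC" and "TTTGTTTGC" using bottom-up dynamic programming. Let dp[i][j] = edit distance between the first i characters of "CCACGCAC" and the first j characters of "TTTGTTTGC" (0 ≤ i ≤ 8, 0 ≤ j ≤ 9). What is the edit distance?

8

   ''  T  T  T  G  T  T  T  G  C
''  0  1  2  3  4  5  6  7  8  9
 C  1  1  2  3  4  5  6  7  8  8
 C  2  2  2  3  4  5  6  7  8  8
 A  3  3  3  3  4  5  6  7  8  9
 C  4  4  4  4  4  5  6  7  8  8
 G  5  5  5  5  4  5  6  7  7  8
 C  6  6  6  6  5  5  6  7  8  7
 A  7  7  7  7  6  6  6  7  8  8
 C  8  8  8  8  7  7  7  7  8  8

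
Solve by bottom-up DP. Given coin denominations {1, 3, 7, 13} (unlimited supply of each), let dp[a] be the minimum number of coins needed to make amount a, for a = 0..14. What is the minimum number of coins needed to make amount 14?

 a  0  1  2  3  4  5  6  7  8  9 10 11 12 13 14
dp  0  1  2  1  2  3  2  1  2  3  2  3  4  1  2

2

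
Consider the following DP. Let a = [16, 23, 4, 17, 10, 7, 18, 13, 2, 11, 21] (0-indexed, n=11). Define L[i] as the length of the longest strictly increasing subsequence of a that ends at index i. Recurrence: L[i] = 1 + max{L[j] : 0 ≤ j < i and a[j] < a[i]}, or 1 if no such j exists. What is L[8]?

1

   i    0    1    2    3    4    5    6    7    8    9   10
a[i]   16   23    4   17   10    7   18   13    2   11   21
L[i]    1    2    1    2    2    2    3    3    1    3    4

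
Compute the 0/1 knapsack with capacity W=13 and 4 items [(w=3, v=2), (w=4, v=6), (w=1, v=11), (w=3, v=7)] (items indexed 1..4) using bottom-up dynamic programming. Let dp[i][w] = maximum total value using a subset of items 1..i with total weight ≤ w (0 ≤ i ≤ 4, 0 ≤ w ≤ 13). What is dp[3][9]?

i\w   0   1   2   3   4   5   6   7   8   9  10  11  12  13
  0   0   0   0   0   0   0   0   0   0   0   0   0   0   0
  1   0   0   0   2   2   2   2   2   2   2   2   2   2   2
  2   0   0   0   2   6   6   6   8   8   8   8   8   8   8
  3   0  11  11  11  13  17  17  17  19  19  19  19  19  19
  4   0  11  11  11  18  18  18  20  24  24  24  26  26  26

19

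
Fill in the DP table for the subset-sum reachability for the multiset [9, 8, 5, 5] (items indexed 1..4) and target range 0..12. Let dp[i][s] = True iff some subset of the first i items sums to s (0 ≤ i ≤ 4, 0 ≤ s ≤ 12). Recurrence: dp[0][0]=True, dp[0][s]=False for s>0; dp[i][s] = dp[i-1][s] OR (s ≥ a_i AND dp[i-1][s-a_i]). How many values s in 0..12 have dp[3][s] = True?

4

i\s   0   1   2   3   4   5   6   7   8   9  10  11  12
  0   T   F   F   F   F   F   F   F   F   F   F   F   F
  1   T   F   F   F   F   F   F   F   F   T   F   F   F
  2   T   F   F   F   F   F   F   F   T   T   F   F   F
  3   T   F   F   F   F   T   F   F   T   T   F   F   F
  4   T   F   F   F   F   T   F   F   T   T   T   F   F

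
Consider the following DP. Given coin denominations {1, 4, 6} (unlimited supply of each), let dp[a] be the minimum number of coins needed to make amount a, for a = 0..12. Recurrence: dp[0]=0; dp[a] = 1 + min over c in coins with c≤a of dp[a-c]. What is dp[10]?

 a  0  1  2  3  4  5  6  7  8  9 10 11 12
dp  0  1  2  3  1  2  1  2  2  3  2  3  2

2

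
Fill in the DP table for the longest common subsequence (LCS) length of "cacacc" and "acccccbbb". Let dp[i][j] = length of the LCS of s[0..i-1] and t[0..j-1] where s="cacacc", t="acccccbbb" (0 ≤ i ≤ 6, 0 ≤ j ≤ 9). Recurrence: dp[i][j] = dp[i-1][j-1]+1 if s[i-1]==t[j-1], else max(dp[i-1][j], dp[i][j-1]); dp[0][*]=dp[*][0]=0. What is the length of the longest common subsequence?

   ''  a  c  c  c  c  c  b  b  b
''  0  0  0  0  0  0  0  0  0  0
 c  0  0  1  1  1  1  1  1  1  1
 a  0  1  1  1  1  1  1  1  1  1
 c  0  1  2  2  2  2  2  2  2  2
 a  0  1  2  2  2  2  2  2  2  2
 c  0  1  2  3  3  3  3  3  3  3
 c  0  1  2  3  4  4  4  4  4  4

4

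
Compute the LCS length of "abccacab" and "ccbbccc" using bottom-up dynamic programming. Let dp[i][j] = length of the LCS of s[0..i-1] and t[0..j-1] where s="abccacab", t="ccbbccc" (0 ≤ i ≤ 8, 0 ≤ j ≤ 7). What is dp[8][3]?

3

   ''  c  c  b  b  c  c  c
''  0  0  0  0  0  0  0  0
 a  0  0  0  0  0  0  0  0
 b  0  0  0  1  1  1  1  1
 c  0  1  1  1  1  2  2  2
 c  0  1  2  2  2  2  3  3
 a  0  1  2  2  2  2  3  3
 c  0  1  2  2  2  3  3  4
 a  0  1  2  2  2  3  3  4
 b  0  1  2  3  3  3  3  4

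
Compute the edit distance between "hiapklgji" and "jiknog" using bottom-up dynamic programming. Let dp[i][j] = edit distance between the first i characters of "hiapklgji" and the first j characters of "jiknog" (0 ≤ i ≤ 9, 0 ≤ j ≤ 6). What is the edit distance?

   ''  j  i  k  n  o  g
''  0  1  2  3  4  5  6
 h  1  1  2  3  4  5  6
 i  2  2  1  2  3  4  5
 a  3  3  2  2  3  4  5
 p  4  4  3  3  3  4  5
 k  5  5  4  3  4  4  5
 l  6  6  5  4  4  5  5
 g  7  7  6  5  5  5  5
 j  8  7  7  6  6  6  6
 i  9  8  7  7  7  7  7

7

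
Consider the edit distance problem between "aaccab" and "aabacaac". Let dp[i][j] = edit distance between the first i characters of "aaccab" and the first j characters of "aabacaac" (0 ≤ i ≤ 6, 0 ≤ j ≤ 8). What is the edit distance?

4

   ''  a  a  b  a  c  a  a  c
''  0  1  2  3  4  5  6  7  8
 a  1  0  1  2  3  4  5  6  7
 a  2  1  0  1  2  3  4  5  6
 c  3  2  1  1  2  2  3  4  5
 c  4  3  2  2  2  2  3  4  4
 a  5  4  3  3  2  3  2  3  4
 b  6  5  4  3  3  3  3  3  4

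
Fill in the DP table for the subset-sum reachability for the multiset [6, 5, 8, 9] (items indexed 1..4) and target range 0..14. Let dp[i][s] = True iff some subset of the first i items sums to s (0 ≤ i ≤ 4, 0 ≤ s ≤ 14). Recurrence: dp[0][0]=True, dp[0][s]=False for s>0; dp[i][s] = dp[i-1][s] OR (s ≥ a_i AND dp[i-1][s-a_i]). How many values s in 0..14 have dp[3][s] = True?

i\s   0   1   2   3   4   5   6   7   8   9  10  11  12  13  14
  0   T   F   F   F   F   F   F   F   F   F   F   F   F   F   F
  1   T   F   F   F   F   F   T   F   F   F   F   F   F   F   F
  2   T   F   F   F   F   T   T   F   F   F   F   T   F   F   F
  3   T   F   F   F   F   T   T   F   T   F   F   T   F   T   T
  4   T   F   F   F   F   T   T   F   T   T   F   T   F   T   T

7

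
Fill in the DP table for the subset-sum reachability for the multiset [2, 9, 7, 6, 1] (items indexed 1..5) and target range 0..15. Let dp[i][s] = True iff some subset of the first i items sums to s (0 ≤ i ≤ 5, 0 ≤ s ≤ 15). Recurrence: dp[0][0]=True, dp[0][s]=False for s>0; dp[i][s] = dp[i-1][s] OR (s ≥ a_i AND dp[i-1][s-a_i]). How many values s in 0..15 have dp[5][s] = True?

14

i\s   0   1   2   3   4   5   6   7   8   9  10  11  12  13  14  15
  0   T   F   F   F   F   F   F   F   F   F   F   F   F   F   F   F
  1   T   F   T   F   F   F   F   F   F   F   F   F   F   F   F   F
  2   T   F   T   F   F   F   F   F   F   T   F   T   F   F   F   F
  3   T   F   T   F   F   F   F   T   F   T   F   T   F   F   F   F
  4   T   F   T   F   F   F   T   T   T   T   F   T   F   T   F   T
  5   T   T   T   T   F   F   T   T   T   T   T   T   T   T   T   T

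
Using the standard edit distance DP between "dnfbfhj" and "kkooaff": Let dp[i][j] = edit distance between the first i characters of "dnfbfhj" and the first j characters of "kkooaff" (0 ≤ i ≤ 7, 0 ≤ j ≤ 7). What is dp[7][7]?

   ''  k  k  o  o  a  f  f
''  0  1  2  3  4  5  6  7
 d  1  1  2  3  4  5  6  7
 n  2  2  2  3  4  5  6  7
 f  3  3  3  3  4  5  5  6
 b  4  4  4  4  4  5  6  6
 f  5  5  5  5  5  5  5  6
 h  6  6  6  6  6  6  6  6
 j  7  7  7  7  7  7  7  7

7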